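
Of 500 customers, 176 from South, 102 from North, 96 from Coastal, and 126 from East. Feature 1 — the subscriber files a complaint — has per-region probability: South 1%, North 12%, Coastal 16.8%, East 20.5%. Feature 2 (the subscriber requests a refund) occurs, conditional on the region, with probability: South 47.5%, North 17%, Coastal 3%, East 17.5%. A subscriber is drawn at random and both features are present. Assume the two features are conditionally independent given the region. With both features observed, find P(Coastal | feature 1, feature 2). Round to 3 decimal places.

0.061

Compute prior × likelihood for every hypothesis:
  South: 0.352 × 0.01 × 0.475 = 0.001672
  North: 0.204 × 0.12 × 0.17 = 0.0041616
  Coastal: 0.192 × 0.168 × 0.03 = 0.00096768
  East: 0.252 × 0.205 × 0.175 = 0.0090405
Normalizing constant = 0.01584178.
P(Coastal | evidence) = 0.00096768 / 0.01584178 ≈ 0.061.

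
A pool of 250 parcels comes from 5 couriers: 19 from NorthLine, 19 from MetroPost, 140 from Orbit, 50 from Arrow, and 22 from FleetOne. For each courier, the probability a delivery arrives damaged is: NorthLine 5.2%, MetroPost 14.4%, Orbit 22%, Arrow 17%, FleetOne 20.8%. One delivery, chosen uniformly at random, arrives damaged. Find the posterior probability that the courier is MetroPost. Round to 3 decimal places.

0.057

Prior × likelihood for each hypothesis:
  NorthLine: 0.076 × 0.052 = 0.003952
  MetroPost: 0.076 × 0.144 = 0.010944
  Orbit: 0.56 × 0.22 = 0.1232
  Arrow: 0.2 × 0.17 = 0.034
  FleetOne: 0.088 × 0.208 = 0.018304
Total = 0.1904.
P(MetroPost | evidence) = 0.010944 / 0.1904 ≈ 0.057.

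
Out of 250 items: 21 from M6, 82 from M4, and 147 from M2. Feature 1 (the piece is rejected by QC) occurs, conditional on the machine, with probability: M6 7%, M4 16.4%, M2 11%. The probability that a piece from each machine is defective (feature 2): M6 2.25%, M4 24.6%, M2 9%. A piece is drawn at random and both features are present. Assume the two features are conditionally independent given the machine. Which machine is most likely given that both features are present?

M4

Unnormalized posteriors (prior × likelihood):
  M6: 0.084 × 0.07 × 0.0225 = 0.0001323
  M4: 0.328 × 0.164 × 0.246 = 0.013232832
  M2: 0.588 × 0.11 × 0.09 = 0.0058212
Normalizing constant = 0.019186332.
Largest term belongs to M4, so M4 is most probable.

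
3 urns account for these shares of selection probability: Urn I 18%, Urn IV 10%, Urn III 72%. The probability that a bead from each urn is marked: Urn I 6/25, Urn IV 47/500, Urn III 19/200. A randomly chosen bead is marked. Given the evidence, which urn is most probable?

Compute prior × likelihood for every hypothesis:
  Urn I: 0.18 × 0.24 = 0.0432
  Urn IV: 0.1 × 0.094 = 0.0094
  Urn III: 0.72 × 0.095 = 0.0684
Sum = 0.121.
Largest term belongs to Urn III, so Urn III is most probable.

Urn III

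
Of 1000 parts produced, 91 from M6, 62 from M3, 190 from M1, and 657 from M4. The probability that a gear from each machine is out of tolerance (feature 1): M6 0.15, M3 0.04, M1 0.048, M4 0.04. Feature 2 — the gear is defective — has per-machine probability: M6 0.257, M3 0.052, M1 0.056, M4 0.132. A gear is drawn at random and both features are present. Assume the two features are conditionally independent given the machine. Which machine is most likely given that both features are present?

M6

Unnormalized posteriors (prior × likelihood):
  M6: 0.091 × 0.15 × 0.257 = 0.00350805
  M3: 0.062 × 0.04 × 0.052 = 0.00012896
  M1: 0.19 × 0.048 × 0.056 = 0.00051072
  M4: 0.657 × 0.04 × 0.132 = 0.00346896
Total = 0.00761669.
Largest term belongs to M6, so M6 is most probable.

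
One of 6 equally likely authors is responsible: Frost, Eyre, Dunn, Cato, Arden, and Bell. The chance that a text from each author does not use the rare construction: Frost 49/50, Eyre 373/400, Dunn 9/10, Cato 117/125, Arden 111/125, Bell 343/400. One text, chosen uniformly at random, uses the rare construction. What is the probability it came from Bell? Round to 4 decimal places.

Taking complements, P(rare-form | each) = Frost 0.02, Eyre 0.0675, Dunn 0.1, Cato 0.064, Arden 0.112, Bell 0.1425.
With a uniform prior (1/6 each), posterior ∝ likelihood:
  Frost: 0.02
  Eyre: 0.0675
  Dunn: 0.1
  Cato: 0.064
  Arden: 0.112
  Bell: 0.1425
Normalizing constant = 0.506.
P(Bell | evidence) = 0.1425 / 0.506 ≈ 0.2816.

0.2816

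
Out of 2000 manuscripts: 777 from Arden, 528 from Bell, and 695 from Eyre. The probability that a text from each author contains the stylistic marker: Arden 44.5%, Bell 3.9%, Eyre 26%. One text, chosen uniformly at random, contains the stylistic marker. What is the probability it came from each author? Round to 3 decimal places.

Arden 0.632, Bell 0.038, Eyre 0.330

By Bayes' rule, posterior ∝ prior × likelihood:
  Arden: 0.3885 × 0.445 = 0.1728825
  Bell: 0.264 × 0.039 = 0.010296
  Eyre: 0.3475 × 0.26 = 0.09035
Sum = 0.2735285.
P(Arden | marker) = 0.1728825/0.2735285 ≈ 0.632
P(Bell | marker) = 0.010296/0.2735285 ≈ 0.038
P(Eyre | marker) = 0.09035/0.2735285 ≈ 0.330
(Check: 0.632+0.038+0.330 = 1.000.)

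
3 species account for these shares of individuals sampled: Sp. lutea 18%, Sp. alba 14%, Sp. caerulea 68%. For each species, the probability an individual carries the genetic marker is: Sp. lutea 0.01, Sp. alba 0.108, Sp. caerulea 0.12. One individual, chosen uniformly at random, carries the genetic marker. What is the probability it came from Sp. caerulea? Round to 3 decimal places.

0.828

Prior × likelihood for each hypothesis:
  Sp. lutea: 0.18 × 0.01 = 0.0018
  Sp. alba: 0.14 × 0.108 = 0.01512
  Sp. caerulea: 0.68 × 0.12 = 0.0816
Normalizing constant = 0.09852.
P(Sp. caerulea | evidence) = 0.0816 / 0.09852 ≈ 0.828.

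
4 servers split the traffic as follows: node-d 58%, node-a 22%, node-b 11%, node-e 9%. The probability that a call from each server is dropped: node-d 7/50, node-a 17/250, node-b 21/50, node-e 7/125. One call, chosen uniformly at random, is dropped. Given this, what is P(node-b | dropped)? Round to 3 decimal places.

By Bayes' rule, posterior ∝ prior × likelihood:
  node-d: 0.58 × 0.14 = 0.0812
  node-a: 0.22 × 0.068 = 0.01496
  node-b: 0.11 × 0.42 = 0.0462
  node-e: 0.09 × 0.056 = 0.00504
Normalizing constant = 0.1474.
P(node-b | evidence) = 0.0462 / 0.1474 ≈ 0.313.

0.313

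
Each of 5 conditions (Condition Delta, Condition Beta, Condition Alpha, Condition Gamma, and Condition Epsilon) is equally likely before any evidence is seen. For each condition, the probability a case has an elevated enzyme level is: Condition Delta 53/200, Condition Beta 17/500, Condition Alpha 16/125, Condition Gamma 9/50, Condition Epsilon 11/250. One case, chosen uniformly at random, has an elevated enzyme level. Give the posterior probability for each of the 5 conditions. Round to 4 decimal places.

Since the prior is uniform, the posterior is proportional to the likelihood:
  Condition Delta: 0.265
  Condition Beta: 0.034
  Condition Alpha: 0.128
  Condition Gamma: 0.18
  Condition Epsilon: 0.044
Normalizing constant = 0.651.
P(Condition Delta | elevated) = 0.265/0.651 ≈ 0.4071
P(Condition Beta | elevated) = 0.034/0.651 ≈ 0.0522
P(Condition Alpha | elevated) = 0.128/0.651 ≈ 0.1966
P(Condition Gamma | elevated) = 0.18/0.651 ≈ 0.2765
P(Condition Epsilon | elevated) = 0.044/0.651 ≈ 0.0676

Condition Delta 0.4071, Condition Beta 0.0522, Condition Alpha 0.1966, Condition Gamma 0.2765, Condition Epsilon 0.0676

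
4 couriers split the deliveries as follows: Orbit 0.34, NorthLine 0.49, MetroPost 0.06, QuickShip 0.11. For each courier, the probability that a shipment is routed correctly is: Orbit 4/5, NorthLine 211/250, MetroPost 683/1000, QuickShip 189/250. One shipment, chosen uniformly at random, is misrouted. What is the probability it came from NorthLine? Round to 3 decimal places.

Taking complements, P(misrouted | each) = Orbit 0.2, NorthLine 0.156, MetroPost 0.317, QuickShip 0.244.
By Bayes' rule, posterior ∝ prior × likelihood:
  Orbit: 0.34 × 0.2 = 0.068
  NorthLine: 0.49 × 0.156 = 0.07644
  MetroPost: 0.06 × 0.317 = 0.01902
  QuickShip: 0.11 × 0.244 = 0.02684
Total = 0.1903.
P(NorthLine | evidence) = 0.07644 / 0.1903 ≈ 0.402.

0.402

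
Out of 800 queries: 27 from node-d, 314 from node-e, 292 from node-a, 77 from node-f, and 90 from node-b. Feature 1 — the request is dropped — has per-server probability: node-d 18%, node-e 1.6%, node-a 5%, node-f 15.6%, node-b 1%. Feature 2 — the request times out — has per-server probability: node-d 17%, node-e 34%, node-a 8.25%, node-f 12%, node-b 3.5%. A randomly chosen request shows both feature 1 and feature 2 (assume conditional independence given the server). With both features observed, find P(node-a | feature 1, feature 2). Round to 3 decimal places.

By Bayes' rule, posterior ∝ prior × likelihood:
  node-d: 0.03375 × 0.18 × 0.17 = 0.00103275
  node-e: 0.3925 × 0.016 × 0.34 = 0.0021352
  node-a: 0.365 × 0.05 × 0.0825 = 0.001505625
  node-f: 0.09625 × 0.156 × 0.12 = 0.0018018
  node-b: 0.1125 × 0.01 × 0.035 = 0.000039375
Total = 0.00651475.
P(node-a | evidence) = 0.001505625 / 0.00651475 ≈ 0.231.

0.231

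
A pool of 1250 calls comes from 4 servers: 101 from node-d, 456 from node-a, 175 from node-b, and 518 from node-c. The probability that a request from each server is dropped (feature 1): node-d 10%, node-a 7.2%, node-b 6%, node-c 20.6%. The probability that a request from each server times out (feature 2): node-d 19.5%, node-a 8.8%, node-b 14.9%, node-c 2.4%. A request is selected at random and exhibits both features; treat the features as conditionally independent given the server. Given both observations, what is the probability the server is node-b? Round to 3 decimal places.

By Bayes' rule, posterior ∝ prior × likelihood:
  node-d: 0.0808 × 0.1 × 0.195 = 0.0015756
  node-a: 0.3648 × 0.072 × 0.088 = 0.0023113728
  node-b: 0.14 × 0.06 × 0.149 = 0.0012516
  node-c: 0.4144 × 0.206 × 0.024 = 0.0020487936
Normalizing constant = 0.0071873664.
P(node-b | evidence) = 0.0012516 / 0.0071873664 ≈ 0.174.

0.174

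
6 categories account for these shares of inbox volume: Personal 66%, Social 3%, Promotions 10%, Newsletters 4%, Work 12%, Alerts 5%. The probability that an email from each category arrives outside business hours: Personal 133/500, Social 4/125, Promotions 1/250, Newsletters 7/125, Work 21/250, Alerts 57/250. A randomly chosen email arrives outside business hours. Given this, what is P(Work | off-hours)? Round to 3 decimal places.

0.050

Compute prior × likelihood for every hypothesis:
  Personal: 0.66 × 0.266 = 0.17556
  Social: 0.03 × 0.032 = 0.00096
  Promotions: 0.1 × 0.004 = 0.0004
  Newsletters: 0.04 × 0.056 = 0.00224
  Work: 0.12 × 0.084 = 0.01008
  Alerts: 0.05 × 0.228 = 0.0114
Sum = 0.20064.
P(Work | evidence) = 0.01008 / 0.20064 ≈ 0.050.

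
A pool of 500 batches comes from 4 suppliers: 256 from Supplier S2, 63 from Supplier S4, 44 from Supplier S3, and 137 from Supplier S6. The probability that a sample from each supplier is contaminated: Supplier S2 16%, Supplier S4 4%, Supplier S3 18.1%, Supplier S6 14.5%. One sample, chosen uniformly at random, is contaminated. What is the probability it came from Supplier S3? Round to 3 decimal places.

By Bayes' rule, posterior ∝ prior × likelihood:
  Supplier S2: 0.512 × 0.16 = 0.08192
  Supplier S4: 0.126 × 0.04 = 0.00504
  Supplier S3: 0.088 × 0.181 = 0.015928
  Supplier S6: 0.274 × 0.145 = 0.03973
Sum = 0.142618.
P(Supplier S3 | evidence) = 0.015928 / 0.142618 ≈ 0.112.

0.112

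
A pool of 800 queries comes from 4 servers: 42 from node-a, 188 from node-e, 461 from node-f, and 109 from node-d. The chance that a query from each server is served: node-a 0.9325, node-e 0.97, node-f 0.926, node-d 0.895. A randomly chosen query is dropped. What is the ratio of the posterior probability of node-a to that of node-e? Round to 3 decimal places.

0.503

Taking complements, P(dropped | each) = node-a 0.0675, node-e 0.03, node-f 0.074, node-d 0.105.
Prior × likelihood for each hypothesis:
  node-a: 0.0525 × 0.0675 = 0.00354375
  node-e: 0.235 × 0.03 = 0.00705
  node-f: 0.57625 × 0.074 = 0.0426425
  node-d: 0.13625 × 0.105 = 0.01430625
Sum = 0.0675425.
The ratio is 0.00354375 / 0.00705 (the normalizer cancels) = 0.503.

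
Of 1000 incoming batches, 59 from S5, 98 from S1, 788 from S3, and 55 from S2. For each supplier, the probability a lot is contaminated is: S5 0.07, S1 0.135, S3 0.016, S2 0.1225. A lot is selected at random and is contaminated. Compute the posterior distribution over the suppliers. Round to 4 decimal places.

By Bayes' rule, posterior ∝ prior × likelihood:
  S5: 0.059 × 0.07 = 0.00413
  S1: 0.098 × 0.135 = 0.01323
  S3: 0.788 × 0.016 = 0.012608
  S2: 0.055 × 0.1225 = 0.0067375
Normalizing constant = 0.0367055.
P(S5 | contaminated) = 0.00413/0.0367055 ≈ 0.1125
P(S1 | contaminated) = 0.01323/0.0367055 ≈ 0.3604
P(S3 | contaminated) = 0.012608/0.0367055 ≈ 0.3435
P(S2 | contaminated) = 0.0067375/0.0367055 ≈ 0.1836

S5 0.1125, S1 0.3604, S3 0.3435, S2 0.1836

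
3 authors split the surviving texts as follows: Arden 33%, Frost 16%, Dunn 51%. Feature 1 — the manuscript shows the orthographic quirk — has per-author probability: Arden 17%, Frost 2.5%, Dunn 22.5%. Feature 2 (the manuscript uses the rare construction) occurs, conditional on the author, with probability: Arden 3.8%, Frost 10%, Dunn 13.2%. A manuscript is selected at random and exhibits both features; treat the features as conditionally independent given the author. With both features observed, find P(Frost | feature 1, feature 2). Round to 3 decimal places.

Prior × likelihood for each hypothesis:
  Arden: 0.33 × 0.17 × 0.038 = 0.0021318
  Frost: 0.16 × 0.025 × 0.1 = 0.0004
  Dunn: 0.51 × 0.225 × 0.132 = 0.015147
Sum = 0.0176788.
P(Frost | evidence) = 0.0004 / 0.0176788 ≈ 0.023.

0.023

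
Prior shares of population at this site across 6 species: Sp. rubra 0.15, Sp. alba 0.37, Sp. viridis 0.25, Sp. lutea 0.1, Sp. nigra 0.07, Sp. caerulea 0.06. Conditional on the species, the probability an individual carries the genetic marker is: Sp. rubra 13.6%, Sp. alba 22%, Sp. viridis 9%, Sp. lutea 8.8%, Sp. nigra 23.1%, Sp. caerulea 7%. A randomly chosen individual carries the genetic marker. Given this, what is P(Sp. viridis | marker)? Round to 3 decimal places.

0.147

Unnormalized posteriors (prior × likelihood):
  Sp. rubra: 0.15 × 0.136 = 0.0204
  Sp. alba: 0.37 × 0.22 = 0.0814
  Sp. viridis: 0.25 × 0.09 = 0.0225
  Sp. lutea: 0.1 × 0.088 = 0.0088
  Sp. nigra: 0.07 × 0.231 = 0.01617
  Sp. caerulea: 0.06 × 0.07 = 0.0042
Sum = 0.15347.
P(Sp. viridis | evidence) = 0.0225 / 0.15347 ≈ 0.147.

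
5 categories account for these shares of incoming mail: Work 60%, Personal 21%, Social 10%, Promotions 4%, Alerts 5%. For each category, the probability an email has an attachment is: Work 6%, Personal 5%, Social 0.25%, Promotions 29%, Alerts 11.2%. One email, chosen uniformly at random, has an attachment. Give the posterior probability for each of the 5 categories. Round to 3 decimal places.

Prior × likelihood for each hypothesis:
  Work: 0.6 × 0.06 = 0.036
  Personal: 0.21 × 0.05 = 0.0105
  Social: 0.1 × 0.0025 = 0.00025
  Promotions: 0.04 × 0.29 = 0.0116
  Alerts: 0.05 × 0.112 = 0.0056
Total = 0.06395.
P(Work | attachment) = 0.036/0.06395 ≈ 0.563
P(Personal | attachment) = 0.0105/0.06395 ≈ 0.164
P(Social | attachment) = 0.00025/0.06395 ≈ 0.004
P(Promotions | attachment) = 0.0116/0.06395 ≈ 0.181
P(Alerts | attachment) = 0.0056/0.06395 ≈ 0.088
(Check: 0.563+0.164+0.004+0.181+0.088 = 1.000.)

Work 0.563, Personal 0.164, Social 0.004, Promotions 0.181, Alerts 0.088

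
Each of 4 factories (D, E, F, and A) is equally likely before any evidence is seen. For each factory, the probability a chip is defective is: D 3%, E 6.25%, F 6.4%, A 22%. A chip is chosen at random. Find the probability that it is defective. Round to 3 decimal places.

Since the prior is uniform, the posterior is proportional to the likelihood:
  D: 0.03
  E: 0.0625
  F: 0.064
  A: 0.22
P(defective) = (1/4) × (0.03 + 0.0625 + 0.064 + 0.22) = 0.3765/4 ≈ 0.094.

0.094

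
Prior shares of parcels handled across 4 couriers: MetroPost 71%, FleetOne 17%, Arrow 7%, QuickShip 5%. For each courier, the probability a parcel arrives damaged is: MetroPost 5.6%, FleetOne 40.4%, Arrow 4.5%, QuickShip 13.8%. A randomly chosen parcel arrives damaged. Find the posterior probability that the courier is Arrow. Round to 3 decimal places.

Unnormalized posteriors (prior × likelihood):
  MetroPost: 0.71 × 0.056 = 0.03976
  FleetOne: 0.17 × 0.404 = 0.06868
  Arrow: 0.07 × 0.045 = 0.00315
  QuickShip: 0.05 × 0.138 = 0.0069
Sum = 0.11849.
P(Arrow | evidence) = 0.00315 / 0.11849 ≈ 0.027.

0.027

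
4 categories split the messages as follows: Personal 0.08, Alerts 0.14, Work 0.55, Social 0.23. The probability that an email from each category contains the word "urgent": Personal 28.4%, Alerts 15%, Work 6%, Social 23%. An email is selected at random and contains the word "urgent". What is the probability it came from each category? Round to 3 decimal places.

By Bayes' rule, posterior ∝ prior × likelihood:
  Personal: 0.08 × 0.284 = 0.02272
  Alerts: 0.14 × 0.15 = 0.021
  Work: 0.55 × 0.06 = 0.033
  Social: 0.23 × 0.23 = 0.0529
Normalizing constant = 0.12962.
P(Personal | urgent-flag) = 0.02272/0.12962 ≈ 0.175
P(Alerts | urgent-flag) = 0.021/0.12962 ≈ 0.162
P(Work | urgent-flag) = 0.033/0.12962 ≈ 0.255
P(Social | urgent-flag) = 0.0529/0.12962 ≈ 0.408
(Check: 0.175+0.162+0.255+0.408 = 1.000.)

Personal 0.175, Alerts 0.162, Work 0.255, Social 0.408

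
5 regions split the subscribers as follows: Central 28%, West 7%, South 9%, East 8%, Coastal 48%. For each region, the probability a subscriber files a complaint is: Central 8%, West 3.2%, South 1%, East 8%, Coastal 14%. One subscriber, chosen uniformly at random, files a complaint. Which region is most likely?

Coastal

By Bayes' rule, posterior ∝ prior × likelihood:
  Central: 0.28 × 0.08 = 0.0224
  West: 0.07 × 0.032 = 0.00224
  South: 0.09 × 0.01 = 0.0009
  East: 0.08 × 0.08 = 0.0064
  Coastal: 0.48 × 0.14 = 0.0672
Normalizing constant = 0.09914.
Largest term belongs to Coastal, so Coastal is most probable.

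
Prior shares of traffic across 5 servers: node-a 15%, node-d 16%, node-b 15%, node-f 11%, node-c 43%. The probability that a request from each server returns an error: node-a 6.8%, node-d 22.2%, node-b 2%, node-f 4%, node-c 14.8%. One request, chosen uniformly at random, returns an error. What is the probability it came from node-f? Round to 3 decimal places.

0.038

By Bayes' rule, posterior ∝ prior × likelihood:
  node-a: 0.15 × 0.068 = 0.0102
  node-d: 0.16 × 0.222 = 0.03552
  node-b: 0.15 × 0.02 = 0.003
  node-f: 0.11 × 0.04 = 0.0044
  node-c: 0.43 × 0.148 = 0.06364
Normalizing constant = 0.11676.
P(node-f | evidence) = 0.0044 / 0.11676 ≈ 0.038.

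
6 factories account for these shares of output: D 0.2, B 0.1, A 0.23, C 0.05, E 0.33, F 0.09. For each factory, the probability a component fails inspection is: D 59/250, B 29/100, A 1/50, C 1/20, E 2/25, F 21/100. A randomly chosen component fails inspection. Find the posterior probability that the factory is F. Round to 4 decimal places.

Compute prior × likelihood for every hypothesis:
  D: 0.2 × 0.236 = 0.0472
  B: 0.1 × 0.29 = 0.029
  A: 0.23 × 0.02 = 0.0046
  C: 0.05 × 0.05 = 0.0025
  E: 0.33 × 0.08 = 0.0264
  F: 0.09 × 0.21 = 0.0189
Normalizing constant = 0.1286.
P(F | evidence) = 0.0189 / 0.1286 ≈ 0.1470.

0.1470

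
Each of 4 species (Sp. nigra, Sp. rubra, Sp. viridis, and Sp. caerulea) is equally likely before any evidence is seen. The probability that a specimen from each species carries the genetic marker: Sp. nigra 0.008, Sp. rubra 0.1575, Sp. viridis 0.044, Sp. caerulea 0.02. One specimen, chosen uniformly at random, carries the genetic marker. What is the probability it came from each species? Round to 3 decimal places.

Sp. nigra 0.035, Sp. rubra 0.686, Sp. viridis 0.192, Sp. caerulea 0.087

With a uniform prior (1/4 each), posterior ∝ likelihood:
  Sp. nigra: 0.008
  Sp. rubra: 0.1575
  Sp. viridis: 0.044
  Sp. caerulea: 0.02
Normalizing constant = 0.2295.
P(Sp. nigra | marker) = 0.008/0.2295 ≈ 0.035
P(Sp. rubra | marker) = 0.1575/0.2295 ≈ 0.686
P(Sp. viridis | marker) = 0.044/0.2295 ≈ 0.192
P(Sp. caerulea | marker) = 0.02/0.2295 ≈ 0.087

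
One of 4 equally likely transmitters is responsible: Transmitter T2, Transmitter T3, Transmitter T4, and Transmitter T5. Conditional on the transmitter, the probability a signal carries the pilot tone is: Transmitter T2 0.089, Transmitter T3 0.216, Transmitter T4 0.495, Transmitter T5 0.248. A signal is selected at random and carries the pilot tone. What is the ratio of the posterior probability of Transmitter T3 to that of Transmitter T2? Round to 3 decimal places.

With a uniform prior (1/4 each), posterior ∝ likelihood:
  Transmitter T2: 0.089
  Transmitter T3: 0.216
  Transmitter T4: 0.495
  Transmitter T5: 0.248
Sum = 1.048.
The ratio is 0.216 / 0.089 (the normalizer cancels) = 2.427.

2.427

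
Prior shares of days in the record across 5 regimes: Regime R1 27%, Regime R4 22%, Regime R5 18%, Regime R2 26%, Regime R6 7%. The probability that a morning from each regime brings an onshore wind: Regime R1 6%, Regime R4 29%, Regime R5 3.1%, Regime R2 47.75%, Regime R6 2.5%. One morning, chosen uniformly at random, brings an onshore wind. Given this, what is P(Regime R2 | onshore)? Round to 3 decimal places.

By Bayes' rule, posterior ∝ prior × likelihood:
  Regime R1: 0.27 × 0.06 = 0.0162
  Regime R4: 0.22 × 0.29 = 0.0638
  Regime R5: 0.18 × 0.031 = 0.00558
  Regime R2: 0.26 × 0.4775 = 0.12415
  Regime R6: 0.07 × 0.025 = 0.00175
Total = 0.21148.
P(Regime R2 | evidence) = 0.12415 / 0.21148 ≈ 0.587.

0.587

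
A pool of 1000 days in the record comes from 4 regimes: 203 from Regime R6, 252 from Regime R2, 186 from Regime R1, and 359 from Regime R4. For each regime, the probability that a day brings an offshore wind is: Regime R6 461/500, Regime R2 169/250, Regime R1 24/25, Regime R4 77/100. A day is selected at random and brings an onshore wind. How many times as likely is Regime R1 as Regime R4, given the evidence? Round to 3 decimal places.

0.090

Taking complements, P(onshore | each) = Regime R6 0.078, Regime R2 0.324, Regime R1 0.04, Regime R4 0.23.
By Bayes' rule, posterior ∝ prior × likelihood:
  Regime R6: 0.203 × 0.078 = 0.015834
  Regime R2: 0.252 × 0.324 = 0.081648
  Regime R1: 0.186 × 0.04 = 0.00744
  Regime R4: 0.359 × 0.23 = 0.08257
Normalizing constant = 0.187492.
The ratio is 0.00744 / 0.08257 (the normalizer cancels) = 0.090.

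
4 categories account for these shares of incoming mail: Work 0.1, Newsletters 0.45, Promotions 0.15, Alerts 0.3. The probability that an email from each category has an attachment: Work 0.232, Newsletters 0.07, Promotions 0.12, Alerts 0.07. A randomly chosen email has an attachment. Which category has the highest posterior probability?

By Bayes' rule, posterior ∝ prior × likelihood:
  Work: 0.1 × 0.232 = 0.0232
  Newsletters: 0.45 × 0.07 = 0.0315
  Promotions: 0.15 × 0.12 = 0.018
  Alerts: 0.3 × 0.07 = 0.021
Normalizing constant = 0.0937.
Largest term belongs to Newsletters, so Newsletters is most probable.

Newsletters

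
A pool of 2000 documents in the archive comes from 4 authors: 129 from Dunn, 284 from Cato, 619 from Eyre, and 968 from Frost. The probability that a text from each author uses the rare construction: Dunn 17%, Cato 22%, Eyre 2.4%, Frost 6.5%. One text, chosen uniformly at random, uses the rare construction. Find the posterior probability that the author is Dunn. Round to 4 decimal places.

0.1352

Prior × likelihood for each hypothesis:
  Dunn: 0.0645 × 0.17 = 0.010965
  Cato: 0.142 × 0.22 = 0.03124
  Eyre: 0.3095 × 0.024 = 0.007428
  Frost: 0.484 × 0.065 = 0.03146
Normalizing constant = 0.081093.
P(Dunn | evidence) = 0.010965 / 0.081093 ≈ 0.1352.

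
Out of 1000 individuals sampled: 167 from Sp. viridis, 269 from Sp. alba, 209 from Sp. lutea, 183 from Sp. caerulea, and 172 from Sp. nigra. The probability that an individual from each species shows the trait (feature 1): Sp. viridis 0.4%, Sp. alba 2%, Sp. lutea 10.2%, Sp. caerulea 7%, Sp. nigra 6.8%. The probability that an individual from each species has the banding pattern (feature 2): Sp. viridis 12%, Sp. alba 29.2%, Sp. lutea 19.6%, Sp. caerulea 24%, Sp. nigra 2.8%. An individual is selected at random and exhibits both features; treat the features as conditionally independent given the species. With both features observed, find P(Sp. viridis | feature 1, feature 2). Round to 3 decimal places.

0.009

By Bayes' rule, posterior ∝ prior × likelihood:
  Sp. viridis: 0.167 × 0.004 × 0.12 = 0.00008016
  Sp. alba: 0.269 × 0.02 × 0.292 = 0.00157096
  Sp. lutea: 0.209 × 0.102 × 0.196 = 0.004178328
  Sp. caerulea: 0.183 × 0.07 × 0.24 = 0.0030744
  Sp. nigra: 0.172 × 0.068 × 0.028 = 0.000327488
Normalizing constant = 0.009231336.
P(Sp. viridis | evidence) = 0.00008016 / 0.009231336 ≈ 0.009.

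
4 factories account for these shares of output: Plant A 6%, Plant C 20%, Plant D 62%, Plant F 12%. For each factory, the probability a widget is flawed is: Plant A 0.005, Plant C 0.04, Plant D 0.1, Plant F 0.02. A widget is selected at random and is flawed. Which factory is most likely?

Compute prior × likelihood for every hypothesis:
  Plant A: 0.06 × 0.005 = 0.0003
  Plant C: 0.2 × 0.04 = 0.008
  Plant D: 0.62 × 0.1 = 0.062
  Plant F: 0.12 × 0.02 = 0.0024
Normalizing constant = 0.0727.
Largest term belongs to Plant D, so Plant D is most probable.

Plant D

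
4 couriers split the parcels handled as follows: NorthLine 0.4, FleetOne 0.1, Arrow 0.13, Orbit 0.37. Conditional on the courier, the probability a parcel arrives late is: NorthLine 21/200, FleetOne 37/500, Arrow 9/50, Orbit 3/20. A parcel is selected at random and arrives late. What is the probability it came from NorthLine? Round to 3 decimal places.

Unnormalized posteriors (prior × likelihood):
  NorthLine: 0.4 × 0.105 = 0.042
  FleetOne: 0.1 × 0.074 = 0.0074
  Arrow: 0.13 × 0.18 = 0.0234
  Orbit: 0.37 × 0.15 = 0.0555
Normalizing constant = 0.1283.
P(NorthLine | evidence) = 0.042 / 0.1283 ≈ 0.327.

0.327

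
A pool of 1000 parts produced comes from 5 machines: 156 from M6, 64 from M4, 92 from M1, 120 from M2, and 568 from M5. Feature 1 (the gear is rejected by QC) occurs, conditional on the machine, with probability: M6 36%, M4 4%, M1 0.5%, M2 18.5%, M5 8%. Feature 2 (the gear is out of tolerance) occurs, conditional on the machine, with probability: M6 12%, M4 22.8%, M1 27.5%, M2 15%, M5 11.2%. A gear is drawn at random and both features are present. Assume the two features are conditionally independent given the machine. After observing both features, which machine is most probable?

Prior × likelihood for each hypothesis:
  M6: 0.156 × 0.36 × 0.12 = 0.0067392
  M4: 0.064 × 0.04 × 0.228 = 0.00058368
  M1: 0.092 × 0.005 × 0.275 = 0.0001265
  M2: 0.12 × 0.185 × 0.15 = 0.00333
  M5: 0.568 × 0.08 × 0.112 = 0.00508928
Total = 0.01586866.
Largest term belongs to M6, so M6 is most probable.

M6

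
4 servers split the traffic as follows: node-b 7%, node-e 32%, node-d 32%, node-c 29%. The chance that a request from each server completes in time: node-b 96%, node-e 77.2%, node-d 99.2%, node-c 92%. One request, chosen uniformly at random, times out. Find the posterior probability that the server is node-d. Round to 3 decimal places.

Taking complements, P(timeout | each) = node-b 0.04, node-e 0.228, node-d 0.008, node-c 0.08.
By Bayes' rule, posterior ∝ prior × likelihood:
  node-b: 0.07 × 0.04 = 0.0028
  node-e: 0.32 × 0.228 = 0.07296
  node-d: 0.32 × 0.008 = 0.00256
  node-c: 0.29 × 0.08 = 0.0232
Normalizing constant = 0.10152.
P(node-d | evidence) = 0.00256 / 0.10152 ≈ 0.025.

0.025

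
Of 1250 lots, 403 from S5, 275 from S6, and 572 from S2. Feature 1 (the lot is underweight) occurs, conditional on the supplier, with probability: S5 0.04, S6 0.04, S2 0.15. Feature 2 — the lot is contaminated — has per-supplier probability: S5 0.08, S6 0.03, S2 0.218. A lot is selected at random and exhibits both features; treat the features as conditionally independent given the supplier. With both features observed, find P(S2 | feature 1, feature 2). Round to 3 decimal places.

0.920

Prior × likelihood for each hypothesis:
  S5: 0.3224 × 0.04 × 0.08 = 0.00103168
  S6: 0.22 × 0.04 × 0.03 = 0.000264
  S2: 0.4576 × 0.15 × 0.218 = 0.01496352
Normalizing constant = 0.0162592.
P(S2 | evidence) = 0.01496352 / 0.0162592 ≈ 0.920.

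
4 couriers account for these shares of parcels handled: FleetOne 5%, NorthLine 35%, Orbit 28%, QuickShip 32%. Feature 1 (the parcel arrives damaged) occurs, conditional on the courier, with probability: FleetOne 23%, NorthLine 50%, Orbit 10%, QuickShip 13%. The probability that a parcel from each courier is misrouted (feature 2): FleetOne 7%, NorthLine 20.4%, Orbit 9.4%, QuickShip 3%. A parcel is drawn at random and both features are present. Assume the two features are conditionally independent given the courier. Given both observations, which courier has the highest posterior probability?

NorthLine

By Bayes' rule, posterior ∝ prior × likelihood:
  FleetOne: 0.05 × 0.23 × 0.07 = 0.000805
  NorthLine: 0.35 × 0.5 × 0.204 = 0.0357
  Orbit: 0.28 × 0.1 × 0.094 = 0.002632
  QuickShip: 0.32 × 0.13 × 0.03 = 0.001248
Sum = 0.040385.
Largest term belongs to NorthLine, so NorthLine is most probable.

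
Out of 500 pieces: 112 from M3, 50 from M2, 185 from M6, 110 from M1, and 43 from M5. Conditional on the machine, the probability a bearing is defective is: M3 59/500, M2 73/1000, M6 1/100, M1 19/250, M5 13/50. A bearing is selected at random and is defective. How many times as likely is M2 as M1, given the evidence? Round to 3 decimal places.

0.437

Prior × likelihood for each hypothesis:
  M3: 0.224 × 0.118 = 0.026432
  M2: 0.1 × 0.073 = 0.0073
  M6: 0.37 × 0.01 = 0.0037
  M1: 0.22 × 0.076 = 0.01672
  M5: 0.086 × 0.26 = 0.02236
Normalizing constant = 0.076512.
The ratio is 0.0073 / 0.01672 (the normalizer cancels) = 0.437.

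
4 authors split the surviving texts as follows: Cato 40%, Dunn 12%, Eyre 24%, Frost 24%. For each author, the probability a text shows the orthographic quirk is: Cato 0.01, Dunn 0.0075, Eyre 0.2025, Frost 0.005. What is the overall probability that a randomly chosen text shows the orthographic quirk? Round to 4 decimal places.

0.0547

Compute prior × likelihood for every hypothesis:
  Cato: 0.4 × 0.01 = 0.004
  Dunn: 0.12 × 0.0075 = 0.0009
  Eyre: 0.24 × 0.2025 = 0.0486
  Frost: 0.24 × 0.005 = 0.0012
P(quirk) = 0.004 + 0.0009 + 0.0486 + 0.0012 = 0.0547 → 0.0547.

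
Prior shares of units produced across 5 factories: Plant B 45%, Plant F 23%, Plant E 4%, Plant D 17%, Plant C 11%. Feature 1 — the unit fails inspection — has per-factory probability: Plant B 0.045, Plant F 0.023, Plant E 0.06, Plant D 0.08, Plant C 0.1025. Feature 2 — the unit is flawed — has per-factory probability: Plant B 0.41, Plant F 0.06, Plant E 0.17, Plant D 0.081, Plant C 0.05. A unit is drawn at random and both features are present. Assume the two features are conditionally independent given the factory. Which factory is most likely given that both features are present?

Compute prior × likelihood for every hypothesis:
  Plant B: 0.45 × 0.045 × 0.41 = 0.0083025
  Plant F: 0.23 × 0.023 × 0.06 = 0.0003174
  Plant E: 0.04 × 0.06 × 0.17 = 0.000408
  Plant D: 0.17 × 0.08 × 0.081 = 0.0011016
  Plant C: 0.11 × 0.1025 × 0.05 = 0.00056375
Sum = 0.01069325.
Largest term belongs to Plant B, so Plant B is most probable.

Plant B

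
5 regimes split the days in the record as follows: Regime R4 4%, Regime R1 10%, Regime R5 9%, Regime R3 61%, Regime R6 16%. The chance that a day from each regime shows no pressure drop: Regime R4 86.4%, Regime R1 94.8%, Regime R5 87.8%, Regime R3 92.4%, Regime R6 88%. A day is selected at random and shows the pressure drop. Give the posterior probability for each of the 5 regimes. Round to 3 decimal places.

Taking complements, P(drop | each) = Regime R4 0.136, Regime R1 0.052, Regime R5 0.122, Regime R3 0.076, Regime R6 0.12.
Unnormalized posteriors (prior × likelihood):
  Regime R4: 0.04 × 0.136 = 0.00544
  Regime R1: 0.1 × 0.052 = 0.0052
  Regime R5: 0.09 × 0.122 = 0.01098
  Regime R3: 0.61 × 0.076 = 0.04636
  Regime R6: 0.16 × 0.12 = 0.0192
Normalizing constant = 0.08718.
P(Regime R4 | drop) = 0.00544/0.08718 ≈ 0.062
P(Regime R1 | drop) = 0.0052/0.08718 ≈ 0.060
P(Regime R5 | drop) = 0.01098/0.08718 ≈ 0.126
P(Regime R3 | drop) = 0.04636/0.08718 ≈ 0.532
P(Regime R6 | drop) = 0.0192/0.08718 ≈ 0.220
(Check: 0.062+0.060+0.126+0.532+0.220 = 1.000.)

Regime R4 0.062, Regime R1 0.060, Regime R5 0.126, Regime R3 0.532, Regime R6 0.220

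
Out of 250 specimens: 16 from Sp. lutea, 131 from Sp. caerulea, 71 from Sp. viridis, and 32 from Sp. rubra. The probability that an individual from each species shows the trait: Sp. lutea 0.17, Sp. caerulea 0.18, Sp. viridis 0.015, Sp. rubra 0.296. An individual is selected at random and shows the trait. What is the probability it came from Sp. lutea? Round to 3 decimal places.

0.074

Compute prior × likelihood for every hypothesis:
  Sp. lutea: 0.064 × 0.17 = 0.01088
  Sp. caerulea: 0.524 × 0.18 = 0.09432
  Sp. viridis: 0.284 × 0.015 = 0.00426
  Sp. rubra: 0.128 × 0.296 = 0.037888
Total = 0.147348.
P(Sp. lutea | evidence) = 0.01088 / 0.147348 ≈ 0.074.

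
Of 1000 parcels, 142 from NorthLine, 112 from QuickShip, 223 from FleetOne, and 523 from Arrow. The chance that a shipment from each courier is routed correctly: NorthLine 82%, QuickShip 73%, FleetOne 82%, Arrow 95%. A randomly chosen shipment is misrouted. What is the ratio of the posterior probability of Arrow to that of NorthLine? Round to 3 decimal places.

1.023

Taking complements, P(misrouted | each) = NorthLine 0.18, QuickShip 0.27, FleetOne 0.18, Arrow 0.05.
Prior × likelihood for each hypothesis:
  NorthLine: 0.142 × 0.18 = 0.02556
  QuickShip: 0.112 × 0.27 = 0.03024
  FleetOne: 0.223 × 0.18 = 0.04014
  Arrow: 0.523 × 0.05 = 0.02615
Normalizing constant = 0.12209.
The ratio is 0.02615 / 0.02556 (the normalizer cancels) = 1.023.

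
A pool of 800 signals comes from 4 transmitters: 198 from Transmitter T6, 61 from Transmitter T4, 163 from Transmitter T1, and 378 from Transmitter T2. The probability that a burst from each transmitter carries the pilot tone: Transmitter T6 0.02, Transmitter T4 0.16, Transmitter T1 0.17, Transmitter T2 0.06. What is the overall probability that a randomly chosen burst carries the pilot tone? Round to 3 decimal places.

By Bayes' rule, posterior ∝ prior × likelihood:
  Transmitter T6: 0.2475 × 0.02 = 0.00495
  Transmitter T4: 0.07625 × 0.16 = 0.0122
  Transmitter T1: 0.20375 × 0.17 = 0.0346375
  Transmitter T2: 0.4725 × 0.06 = 0.02835
P(pilot) = 0.00495 + 0.0122 + 0.0346375 + 0.02835 = 0.0801375 → 0.080.

0.080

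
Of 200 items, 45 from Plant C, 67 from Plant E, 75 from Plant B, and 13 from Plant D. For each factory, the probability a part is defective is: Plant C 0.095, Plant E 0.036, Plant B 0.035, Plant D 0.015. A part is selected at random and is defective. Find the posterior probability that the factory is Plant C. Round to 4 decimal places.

0.4497

By Bayes' rule, posterior ∝ prior × likelihood:
  Plant C: 0.225 × 0.095 = 0.021375
  Plant E: 0.335 × 0.036 = 0.01206
  Plant B: 0.375 × 0.035 = 0.013125
  Plant D: 0.065 × 0.015 = 0.000975
Normalizing constant = 0.047535.
P(Plant C | evidence) = 0.021375 / 0.047535 ≈ 0.4497.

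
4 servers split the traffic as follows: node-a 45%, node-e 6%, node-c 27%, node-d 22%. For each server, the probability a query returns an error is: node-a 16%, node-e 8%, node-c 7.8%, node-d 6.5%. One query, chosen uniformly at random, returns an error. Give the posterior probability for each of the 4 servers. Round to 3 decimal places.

node-a 0.642, node-e 0.043, node-c 0.188, node-d 0.127

Unnormalized posteriors (prior × likelihood):
  node-a: 0.45 × 0.16 = 0.072
  node-e: 0.06 × 0.08 = 0.0048
  node-c: 0.27 × 0.078 = 0.02106
  node-d: 0.22 × 0.065 = 0.0143
Sum = 0.11216.
P(node-a | error) = 0.072/0.11216 ≈ 0.642
P(node-e | error) = 0.0048/0.11216 ≈ 0.043
P(node-c | error) = 0.02106/0.11216 ≈ 0.188
P(node-d | error) = 0.0143/0.11216 ≈ 0.127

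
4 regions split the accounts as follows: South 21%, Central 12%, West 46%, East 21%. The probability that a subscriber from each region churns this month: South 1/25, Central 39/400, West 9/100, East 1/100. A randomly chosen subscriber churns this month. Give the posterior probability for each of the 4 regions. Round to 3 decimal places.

By Bayes' rule, posterior ∝ prior × likelihood:
  South: 0.21 × 0.04 = 0.0084
  Central: 0.12 × 0.0975 = 0.0117
  West: 0.46 × 0.09 = 0.0414
  East: 0.21 × 0.01 = 0.0021
Sum = 0.0636.
P(South | churn) = 0.0084/0.0636 ≈ 0.132
P(Central | churn) = 0.0117/0.0636 ≈ 0.184
P(West | churn) = 0.0414/0.0636 ≈ 0.651
P(East | churn) = 0.0021/0.0636 ≈ 0.033

South 0.132, Central 0.184, West 0.651, East 0.033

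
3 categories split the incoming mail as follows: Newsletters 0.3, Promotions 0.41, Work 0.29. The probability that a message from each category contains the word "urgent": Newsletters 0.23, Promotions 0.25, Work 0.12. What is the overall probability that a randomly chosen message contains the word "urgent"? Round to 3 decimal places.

Unnormalized posteriors (prior × likelihood):
  Newsletters: 0.3 × 0.23 = 0.069
  Promotions: 0.41 × 0.25 = 0.1025
  Work: 0.29 × 0.12 = 0.0348
P(urgent-flag) = 0.069 + 0.1025 + 0.0348 = 0.2063 → 0.206.

0.206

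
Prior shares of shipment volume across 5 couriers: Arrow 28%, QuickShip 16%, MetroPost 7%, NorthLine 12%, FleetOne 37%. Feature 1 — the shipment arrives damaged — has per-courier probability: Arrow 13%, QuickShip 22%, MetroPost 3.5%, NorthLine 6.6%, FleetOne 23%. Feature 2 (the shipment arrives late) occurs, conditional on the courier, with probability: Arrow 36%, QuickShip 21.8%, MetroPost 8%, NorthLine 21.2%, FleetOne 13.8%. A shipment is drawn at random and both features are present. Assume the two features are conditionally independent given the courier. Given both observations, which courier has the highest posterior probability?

Compute prior × likelihood for every hypothesis:
  Arrow: 0.28 × 0.13 × 0.36 = 0.013104
  QuickShip: 0.16 × 0.22 × 0.218 = 0.0076736
  MetroPost: 0.07 × 0.035 × 0.08 = 0.000196
  NorthLine: 0.12 × 0.066 × 0.212 = 0.00167904
  FleetOne: 0.37 × 0.23 × 0.138 = 0.0117438
Normalizing constant = 0.03439644.
Largest term belongs to Arrow, so Arrow is most probable.

Arrow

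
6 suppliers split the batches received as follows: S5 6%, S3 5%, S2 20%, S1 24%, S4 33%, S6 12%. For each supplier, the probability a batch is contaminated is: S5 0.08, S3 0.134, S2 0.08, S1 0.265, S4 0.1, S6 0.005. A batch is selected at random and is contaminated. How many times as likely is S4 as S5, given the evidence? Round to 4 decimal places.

6.8750

By Bayes' rule, posterior ∝ prior × likelihood:
  S5: 0.06 × 0.08 = 0.0048
  S3: 0.05 × 0.134 = 0.0067
  S2: 0.2 × 0.08 = 0.016
  S1: 0.24 × 0.265 = 0.0636
  S4: 0.33 × 0.1 = 0.033
  S6: 0.12 × 0.005 = 0.0006
Sum = 0.1247.
The ratio is 0.033 / 0.0048 (the normalizer cancels) = 6.8750.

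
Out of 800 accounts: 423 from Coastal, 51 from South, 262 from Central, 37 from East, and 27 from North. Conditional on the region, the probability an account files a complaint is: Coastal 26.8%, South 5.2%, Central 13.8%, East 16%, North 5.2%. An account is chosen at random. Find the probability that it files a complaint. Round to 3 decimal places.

Unnormalized posteriors (prior × likelihood):
  Coastal: 0.52875 × 0.268 = 0.141705
  South: 0.06375 × 0.052 = 0.003315
  Central: 0.3275 × 0.138 = 0.045195
  East: 0.04625 × 0.16 = 0.0074
  North: 0.03375 × 0.052 = 0.001755
P(complaint) = 0.141705 + 0.003315 + 0.045195 + 0.0074 + 0.001755 = 0.19937 → 0.199.

0.199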